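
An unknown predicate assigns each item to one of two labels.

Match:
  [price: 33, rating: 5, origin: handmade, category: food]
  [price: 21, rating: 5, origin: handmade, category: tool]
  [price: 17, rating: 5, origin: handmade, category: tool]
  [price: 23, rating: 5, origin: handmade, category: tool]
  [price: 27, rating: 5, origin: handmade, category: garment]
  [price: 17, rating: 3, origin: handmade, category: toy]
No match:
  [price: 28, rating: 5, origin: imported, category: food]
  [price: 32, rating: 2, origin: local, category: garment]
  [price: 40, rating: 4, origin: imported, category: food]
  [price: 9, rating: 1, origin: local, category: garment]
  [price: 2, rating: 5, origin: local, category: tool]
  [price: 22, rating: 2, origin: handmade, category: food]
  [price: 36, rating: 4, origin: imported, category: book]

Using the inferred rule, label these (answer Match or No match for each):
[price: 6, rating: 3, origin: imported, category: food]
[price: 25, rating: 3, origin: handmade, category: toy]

No match, Match

The pattern is that an item is 'Match' exactly when: origin is handmade AND rating ≥ 3.
[price: 6, rating: 3, origin: imported, category: food]: origin is imported, rating = 3 — doesn't match, so No match.
[price: 25, rating: 3, origin: handmade, category: toy]: origin is handmade, rating = 3 — matches, so Match.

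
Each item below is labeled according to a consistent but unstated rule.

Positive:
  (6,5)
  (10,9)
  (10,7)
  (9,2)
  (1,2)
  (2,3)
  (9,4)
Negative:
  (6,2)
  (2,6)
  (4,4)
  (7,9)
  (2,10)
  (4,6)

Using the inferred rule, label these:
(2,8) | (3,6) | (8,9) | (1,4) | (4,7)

Negative, Positive, Positive, Positive, Positive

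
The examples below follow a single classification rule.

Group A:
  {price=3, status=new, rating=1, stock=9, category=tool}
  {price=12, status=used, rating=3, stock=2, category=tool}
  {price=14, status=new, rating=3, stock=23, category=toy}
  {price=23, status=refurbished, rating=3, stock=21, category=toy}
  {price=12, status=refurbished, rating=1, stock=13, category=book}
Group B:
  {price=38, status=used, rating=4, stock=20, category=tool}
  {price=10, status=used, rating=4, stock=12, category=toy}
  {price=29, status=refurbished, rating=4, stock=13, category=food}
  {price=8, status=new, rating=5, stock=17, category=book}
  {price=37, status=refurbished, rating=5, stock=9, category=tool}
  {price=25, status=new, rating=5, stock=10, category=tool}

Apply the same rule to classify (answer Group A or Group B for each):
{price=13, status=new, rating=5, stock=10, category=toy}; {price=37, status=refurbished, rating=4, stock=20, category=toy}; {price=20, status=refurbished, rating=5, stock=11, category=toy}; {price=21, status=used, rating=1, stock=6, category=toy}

Group B, Group B, Group B, Group A

The distinguishing property — rating ≤ 3 — holds for all the 'Group A' cases and none of the 'Group B' cases.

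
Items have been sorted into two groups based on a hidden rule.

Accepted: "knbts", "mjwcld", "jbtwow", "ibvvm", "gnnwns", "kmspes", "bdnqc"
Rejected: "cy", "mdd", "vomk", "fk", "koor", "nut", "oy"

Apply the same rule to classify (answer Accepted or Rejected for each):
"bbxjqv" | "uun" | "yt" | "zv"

Accepted, Rejected, Rejected, Rejected

Rule: length ≥ 5. This holds for each 'Accepted' example and fails for each 'Rejected' one.
"bbxjqv": length 6, matches → Accepted.
"uun": length 3, lacks this property → Rejected.
"yt": length 2, lacks this property → Rejected.
"zv": length 2, lacks this property → Rejected.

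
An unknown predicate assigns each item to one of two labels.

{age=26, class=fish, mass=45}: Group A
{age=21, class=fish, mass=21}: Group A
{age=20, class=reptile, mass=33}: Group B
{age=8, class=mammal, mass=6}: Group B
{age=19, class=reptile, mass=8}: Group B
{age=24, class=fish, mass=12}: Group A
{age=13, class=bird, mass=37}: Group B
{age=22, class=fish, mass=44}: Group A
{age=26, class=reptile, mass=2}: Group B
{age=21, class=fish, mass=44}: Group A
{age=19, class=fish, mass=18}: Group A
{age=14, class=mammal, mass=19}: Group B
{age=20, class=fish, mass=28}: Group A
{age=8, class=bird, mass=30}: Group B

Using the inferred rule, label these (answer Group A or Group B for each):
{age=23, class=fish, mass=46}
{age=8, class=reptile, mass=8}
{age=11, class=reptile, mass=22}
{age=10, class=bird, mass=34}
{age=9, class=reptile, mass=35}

Group A, Group B, Group B, Group B, Group B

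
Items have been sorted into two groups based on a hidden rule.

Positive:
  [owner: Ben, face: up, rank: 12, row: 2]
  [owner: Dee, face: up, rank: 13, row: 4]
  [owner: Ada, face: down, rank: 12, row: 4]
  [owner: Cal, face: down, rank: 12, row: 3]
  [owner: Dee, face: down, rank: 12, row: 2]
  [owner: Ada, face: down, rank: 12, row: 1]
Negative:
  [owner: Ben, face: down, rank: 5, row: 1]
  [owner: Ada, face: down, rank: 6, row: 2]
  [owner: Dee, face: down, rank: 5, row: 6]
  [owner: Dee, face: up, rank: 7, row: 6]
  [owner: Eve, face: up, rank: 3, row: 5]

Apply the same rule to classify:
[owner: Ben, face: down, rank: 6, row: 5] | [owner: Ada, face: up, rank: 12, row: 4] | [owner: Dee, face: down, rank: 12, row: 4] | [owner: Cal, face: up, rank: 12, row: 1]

'Positive' ⟺ rank ≥ 12.
[owner: Ben, face: down, rank: 6, row: 5] → rank = 6 → Negative.
[owner: Ada, face: up, rank: 12, row: 4] → rank = 12 → Positive.
[owner: Dee, face: down, rank: 12, row: 4] → rank = 12 → Positive.
[owner: Cal, face: up, rank: 12, row: 1] → rank = 12 → Positive.

Negative, Positive, Positive, Positive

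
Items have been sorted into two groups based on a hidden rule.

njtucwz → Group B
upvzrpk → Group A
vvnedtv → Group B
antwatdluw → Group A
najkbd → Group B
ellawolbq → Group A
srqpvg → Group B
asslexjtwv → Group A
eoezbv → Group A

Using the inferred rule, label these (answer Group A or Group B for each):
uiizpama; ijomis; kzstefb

Group A, Group A, Group B

A rule that fits every label: starts with a vowel — true of each 'Group A' example, false of each 'Group B' one.
uiizpama: starts with 'u', qualifies → Group A. ijomis: starts with 'i', qualifies → Group A. kzstefb: starts with 'k', fails this test → Group B.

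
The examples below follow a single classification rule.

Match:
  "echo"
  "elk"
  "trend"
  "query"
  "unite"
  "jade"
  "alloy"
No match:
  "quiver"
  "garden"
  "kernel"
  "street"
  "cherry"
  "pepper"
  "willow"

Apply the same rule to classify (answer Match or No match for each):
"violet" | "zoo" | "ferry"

The distinguishing property — length ≤ 5 — holds for all the 'Match' cases and none of the 'No match' cases.

No match, Match, Match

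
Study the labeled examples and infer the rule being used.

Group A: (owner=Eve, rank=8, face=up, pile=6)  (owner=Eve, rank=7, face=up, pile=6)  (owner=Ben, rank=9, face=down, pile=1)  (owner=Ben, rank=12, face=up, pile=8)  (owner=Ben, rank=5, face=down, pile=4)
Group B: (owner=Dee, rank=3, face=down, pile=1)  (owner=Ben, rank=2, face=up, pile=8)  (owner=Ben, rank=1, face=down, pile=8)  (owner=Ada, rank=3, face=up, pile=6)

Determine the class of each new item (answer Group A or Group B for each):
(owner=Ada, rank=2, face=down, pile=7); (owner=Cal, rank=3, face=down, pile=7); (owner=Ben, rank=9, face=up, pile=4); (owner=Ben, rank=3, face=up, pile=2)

Group B, Group B, Group A, Group B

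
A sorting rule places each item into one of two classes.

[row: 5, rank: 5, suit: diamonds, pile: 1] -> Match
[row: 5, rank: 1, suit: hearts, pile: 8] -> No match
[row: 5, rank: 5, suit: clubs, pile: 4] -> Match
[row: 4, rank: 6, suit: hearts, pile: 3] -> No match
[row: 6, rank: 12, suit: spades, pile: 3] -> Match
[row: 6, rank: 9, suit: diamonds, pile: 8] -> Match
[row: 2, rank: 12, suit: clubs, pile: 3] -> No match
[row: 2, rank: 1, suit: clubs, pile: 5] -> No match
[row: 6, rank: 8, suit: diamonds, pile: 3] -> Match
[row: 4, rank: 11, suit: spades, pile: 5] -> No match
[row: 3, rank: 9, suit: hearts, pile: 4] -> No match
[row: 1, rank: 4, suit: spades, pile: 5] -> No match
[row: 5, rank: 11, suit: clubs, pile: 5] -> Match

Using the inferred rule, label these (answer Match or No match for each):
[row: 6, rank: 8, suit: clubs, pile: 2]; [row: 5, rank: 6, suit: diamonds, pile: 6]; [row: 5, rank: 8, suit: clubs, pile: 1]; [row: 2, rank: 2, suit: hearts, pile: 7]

Match, Match, Match, No match

The simplest hypothesis consistent with all the labels is: rank ≥ 4 AND row ≥ 5.
[row: 6, rank: 8, suit: clubs, pile: 2] — rank = 8, row = 6, hence Match. [row: 5, rank: 6, suit: diamonds, pile: 6] — rank = 6, row = 5, hence Match. [row: 5, rank: 8, suit: clubs, pile: 1] — rank = 8, row = 5, hence Match. [row: 2, rank: 2, suit: hearts, pile: 7] — rank = 2, row = 2, hence No match.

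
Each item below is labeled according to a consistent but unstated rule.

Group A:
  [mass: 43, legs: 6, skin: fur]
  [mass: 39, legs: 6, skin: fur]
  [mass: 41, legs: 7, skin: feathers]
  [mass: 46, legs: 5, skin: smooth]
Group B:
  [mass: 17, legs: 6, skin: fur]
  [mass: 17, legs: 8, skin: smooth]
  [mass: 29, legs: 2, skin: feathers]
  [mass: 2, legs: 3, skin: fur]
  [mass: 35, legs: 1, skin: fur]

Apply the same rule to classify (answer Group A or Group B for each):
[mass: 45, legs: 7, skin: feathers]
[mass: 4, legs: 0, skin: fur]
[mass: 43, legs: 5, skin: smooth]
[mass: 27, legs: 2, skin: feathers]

The rule appears to be: mass ≥ 39.
[mass: 45, legs: 7, skin: feathers]: mass = 45, qualifies → Group A. [mass: 4, legs: 0, skin: fur]: mass = 4, fails this test → Group B. [mass: 43, legs: 5, skin: smooth]: mass = 43, qualifies → Group A. [mass: 27, legs: 2, skin: feathers]: mass = 27, fails this test → Group B.

Group A, Group B, Group A, Group B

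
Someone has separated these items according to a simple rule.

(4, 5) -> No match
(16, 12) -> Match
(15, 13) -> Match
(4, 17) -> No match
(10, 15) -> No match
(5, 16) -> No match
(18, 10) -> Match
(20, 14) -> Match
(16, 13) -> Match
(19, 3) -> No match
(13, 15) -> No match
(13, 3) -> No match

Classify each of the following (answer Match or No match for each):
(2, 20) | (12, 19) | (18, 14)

No match, No match, Match

The common property of the 'Match' items is: first > second AND sum ≥ 25. No 'No match' item has it.
(2, 20): No match (2 < 20, 2+20 = 22). (12, 19): No match (12 < 19, 12+19 = 31). (18, 14): Match (18 > 14, 18+14 = 32).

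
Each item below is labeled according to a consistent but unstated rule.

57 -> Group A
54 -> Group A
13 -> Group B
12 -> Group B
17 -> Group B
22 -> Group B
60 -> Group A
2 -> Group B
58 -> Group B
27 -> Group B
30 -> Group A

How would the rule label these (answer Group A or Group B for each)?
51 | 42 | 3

The simplest hypothesis consistent with all the labels is: multiple of 3 AND at least 30.
51: 51 = 3·17, 51 ≥ 30, checks out → Group A. 42: 42 = 3·14, 42 ≥ 30, checks out → Group A. 3: 3 = 3·1, 3 < 30, does not satisfy this → Group B.

Group A, Group A, Group B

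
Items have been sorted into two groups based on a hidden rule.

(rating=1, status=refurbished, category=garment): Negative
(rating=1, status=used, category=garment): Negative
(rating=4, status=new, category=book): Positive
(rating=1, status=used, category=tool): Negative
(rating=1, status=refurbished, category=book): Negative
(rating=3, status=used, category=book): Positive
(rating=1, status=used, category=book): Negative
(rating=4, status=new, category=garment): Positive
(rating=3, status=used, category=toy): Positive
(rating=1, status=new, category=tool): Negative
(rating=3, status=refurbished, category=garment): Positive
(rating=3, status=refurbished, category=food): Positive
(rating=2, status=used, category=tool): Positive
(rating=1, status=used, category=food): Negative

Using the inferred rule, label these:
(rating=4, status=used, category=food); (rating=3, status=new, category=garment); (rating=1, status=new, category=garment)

Positive, Positive, Negative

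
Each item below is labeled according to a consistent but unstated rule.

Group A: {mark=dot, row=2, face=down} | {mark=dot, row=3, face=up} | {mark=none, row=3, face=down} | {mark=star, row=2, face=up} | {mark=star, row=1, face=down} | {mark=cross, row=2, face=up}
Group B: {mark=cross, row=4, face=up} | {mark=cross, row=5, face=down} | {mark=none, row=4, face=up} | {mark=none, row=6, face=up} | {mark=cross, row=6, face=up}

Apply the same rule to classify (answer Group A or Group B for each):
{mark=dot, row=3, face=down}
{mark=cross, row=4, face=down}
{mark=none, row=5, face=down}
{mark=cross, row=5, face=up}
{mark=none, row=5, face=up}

Group A, Group B, Group B, Group B, Group B

All 'Group A' examples share one property — row ≤ 3 — and every 'Group B' example lacks it.
{mark=dot, row=3, face=down}: row = 3 — meets the rule, so Group A. {mark=cross, row=4, face=down}: row = 4 — does not pass, so Group B. {mark=none, row=5, face=down}: row = 5 — does not pass, so Group B. {mark=cross, row=5, face=up}: row = 5 — does not pass, so Group B. {mark=none, row=5, face=up}: row = 5 — does not pass, so Group B.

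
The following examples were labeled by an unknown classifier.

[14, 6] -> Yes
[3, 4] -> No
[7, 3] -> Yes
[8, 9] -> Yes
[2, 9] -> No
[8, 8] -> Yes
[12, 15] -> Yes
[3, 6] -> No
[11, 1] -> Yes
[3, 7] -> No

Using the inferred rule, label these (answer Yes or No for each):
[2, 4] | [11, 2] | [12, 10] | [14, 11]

Rule: first ≥ 4. This holds for each 'Yes' example and fails for each 'No' one.
[2, 4] — first 2, hence No.
[11, 2] — first 11, hence Yes.
[12, 10] — first 12, hence Yes.
[14, 11] — first 14, hence Yes.

No, Yes, Yes, Yes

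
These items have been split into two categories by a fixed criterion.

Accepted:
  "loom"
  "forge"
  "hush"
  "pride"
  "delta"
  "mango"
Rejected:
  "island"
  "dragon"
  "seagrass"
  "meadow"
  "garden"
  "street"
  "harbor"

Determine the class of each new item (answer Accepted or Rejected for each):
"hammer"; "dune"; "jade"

Rejected, Accepted, Accepted

The common property of the 'Accepted' items is: length ≤ 5. No 'Rejected' item has it.
"hammer": length 6 — does not satisfy this, so Rejected. "dune": length 4 — has this property, so Accepted. "jade": length 4 — has this property, so Accepted.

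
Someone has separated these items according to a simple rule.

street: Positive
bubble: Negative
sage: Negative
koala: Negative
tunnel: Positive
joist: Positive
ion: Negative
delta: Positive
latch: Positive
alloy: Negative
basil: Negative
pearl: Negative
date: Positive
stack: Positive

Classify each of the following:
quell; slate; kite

Looking at the examples, the only property every 'Positive' case has and every 'Negative' case lacks is: contains 't'.
quell: no 't', does not fit → Negative.
slate: has 't', passes → Positive.
kite: has 't', passes → Positive.

Negative, Positive, Positive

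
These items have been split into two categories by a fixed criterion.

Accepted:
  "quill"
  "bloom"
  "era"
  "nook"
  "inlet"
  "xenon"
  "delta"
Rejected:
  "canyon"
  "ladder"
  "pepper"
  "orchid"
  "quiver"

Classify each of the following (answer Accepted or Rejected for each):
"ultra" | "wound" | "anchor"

A rule that fits every label: length ≤ 5 — true of each 'Accepted' example, false of each 'Rejected' one.

Accepted, Accepted, Rejected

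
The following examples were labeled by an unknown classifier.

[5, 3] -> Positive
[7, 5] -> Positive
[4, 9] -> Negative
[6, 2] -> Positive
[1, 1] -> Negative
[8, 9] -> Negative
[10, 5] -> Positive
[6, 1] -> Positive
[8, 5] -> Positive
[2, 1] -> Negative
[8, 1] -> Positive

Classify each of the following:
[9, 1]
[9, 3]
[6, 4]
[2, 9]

Positive, Positive, Positive, Negative

'Positive' ⟺ first > second AND sum ≥ 7.
[9, 1]: 9 > 1, 9+1 = 10, passes → Positive. [9, 3]: 9 > 3, 9+3 = 12, passes → Positive. [6, 4]: 6 > 4, 6+4 = 10, passes → Positive. [2, 9]: 2 < 9, 2+9 = 11, does not satisfy this → Negative.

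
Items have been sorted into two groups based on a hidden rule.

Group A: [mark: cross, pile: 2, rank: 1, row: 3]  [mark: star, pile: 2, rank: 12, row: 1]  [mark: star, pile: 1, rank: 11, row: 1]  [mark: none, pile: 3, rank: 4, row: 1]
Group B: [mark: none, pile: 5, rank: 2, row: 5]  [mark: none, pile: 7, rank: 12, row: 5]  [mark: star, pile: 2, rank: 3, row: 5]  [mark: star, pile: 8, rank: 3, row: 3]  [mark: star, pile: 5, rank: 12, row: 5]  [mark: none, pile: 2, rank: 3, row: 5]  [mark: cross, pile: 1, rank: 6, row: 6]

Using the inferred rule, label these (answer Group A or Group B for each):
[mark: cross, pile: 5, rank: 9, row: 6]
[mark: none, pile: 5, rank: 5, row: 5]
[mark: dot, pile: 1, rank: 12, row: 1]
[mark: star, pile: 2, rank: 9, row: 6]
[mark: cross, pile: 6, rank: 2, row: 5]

'Group A' ⟺ row ≤ 3 AND pile ≤ 3.
Group B: [mark: cross, pile: 5, rank: 9, row: 6], since row = 6, pile = 5. Group B: [mark: none, pile: 5, rank: 5, row: 5], since row = 5, pile = 5. Group A: [mark: dot, pile: 1, rank: 12, row: 1], since row = 1, pile = 1. Group B: [mark: star, pile: 2, rank: 9, row: 6], since row = 6, pile = 2. Group B: [mark: cross, pile: 6, rank: 2, row: 5], since row = 5, pile = 6.

Group B, Group B, Group A, Group B, Group B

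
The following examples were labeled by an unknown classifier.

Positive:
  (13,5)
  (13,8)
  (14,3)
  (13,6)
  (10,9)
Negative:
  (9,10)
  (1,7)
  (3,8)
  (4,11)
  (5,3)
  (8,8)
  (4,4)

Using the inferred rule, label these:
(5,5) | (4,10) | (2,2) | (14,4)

The simplest hypothesis consistent with all the labels is: first ≥ 10.
(5,5): first 5 — fails this test, so Negative. (4,10): first 4 — fails this test, so Negative. (2,2): first 2 — fails this test, so Negative. (14,4): first 14 — qualifies, so Positive.

Negative, Negative, Negative, Positive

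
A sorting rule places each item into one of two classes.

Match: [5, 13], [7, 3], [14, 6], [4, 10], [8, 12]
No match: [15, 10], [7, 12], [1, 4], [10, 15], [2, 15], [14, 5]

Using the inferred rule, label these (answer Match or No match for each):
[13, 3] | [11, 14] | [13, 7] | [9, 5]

Match, No match, Match, Match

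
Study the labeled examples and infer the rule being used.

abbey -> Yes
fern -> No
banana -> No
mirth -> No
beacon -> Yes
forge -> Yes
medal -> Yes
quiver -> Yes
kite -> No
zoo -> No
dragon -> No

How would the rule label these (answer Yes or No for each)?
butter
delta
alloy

'Yes' ⟺ length ≥ 5 AND contains 'e'.

Yes, Yes, No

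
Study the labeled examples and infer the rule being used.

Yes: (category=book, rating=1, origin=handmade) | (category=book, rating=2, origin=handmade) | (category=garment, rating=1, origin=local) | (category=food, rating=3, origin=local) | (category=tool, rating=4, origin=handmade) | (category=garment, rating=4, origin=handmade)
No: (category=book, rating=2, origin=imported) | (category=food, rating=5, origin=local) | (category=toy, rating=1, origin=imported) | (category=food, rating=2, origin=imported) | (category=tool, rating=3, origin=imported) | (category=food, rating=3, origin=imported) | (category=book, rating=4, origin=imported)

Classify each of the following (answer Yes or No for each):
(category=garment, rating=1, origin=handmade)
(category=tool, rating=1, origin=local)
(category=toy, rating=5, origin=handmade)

Yes, Yes, No

The distinguishing property — origin is not imported AND rating ≤ 4 — holds for all the 'Yes' cases and none of the 'No' cases.
(category=garment, rating=1, origin=handmade) → origin is handmade, rating = 1 → Yes. (category=tool, rating=1, origin=local) → origin is local, rating = 1 → Yes. (category=toy, rating=5, origin=handmade) → origin is handmade, rating = 5 → No.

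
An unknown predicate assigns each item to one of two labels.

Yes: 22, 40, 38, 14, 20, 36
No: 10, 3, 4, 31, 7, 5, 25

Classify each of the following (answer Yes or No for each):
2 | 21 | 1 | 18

Every 'Yes' example satisfies: even AND at least 14. None of the 'No' examples do.
2 → 2 is even, 2 < 14 → No. 21 → 21 is odd, 21 ≥ 14 → No. 1 → 1 is odd, 1 < 14 → No. 18 → 18 is even, 18 ≥ 14 → Yes.

No, No, No, Yes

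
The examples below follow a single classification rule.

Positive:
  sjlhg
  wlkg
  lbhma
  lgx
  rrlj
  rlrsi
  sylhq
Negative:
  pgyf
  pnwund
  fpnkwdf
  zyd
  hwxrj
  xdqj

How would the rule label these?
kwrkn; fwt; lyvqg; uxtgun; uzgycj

Negative, Negative, Positive, Negative, Negative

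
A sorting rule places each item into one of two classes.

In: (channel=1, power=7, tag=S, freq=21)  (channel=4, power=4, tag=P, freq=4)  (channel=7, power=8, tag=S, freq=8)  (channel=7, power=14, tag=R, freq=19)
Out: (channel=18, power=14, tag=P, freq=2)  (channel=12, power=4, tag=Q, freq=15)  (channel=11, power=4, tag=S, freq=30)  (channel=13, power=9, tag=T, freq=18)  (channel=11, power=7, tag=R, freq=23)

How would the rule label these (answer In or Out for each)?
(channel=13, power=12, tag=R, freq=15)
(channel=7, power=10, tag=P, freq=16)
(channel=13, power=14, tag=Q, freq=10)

Out, In, Out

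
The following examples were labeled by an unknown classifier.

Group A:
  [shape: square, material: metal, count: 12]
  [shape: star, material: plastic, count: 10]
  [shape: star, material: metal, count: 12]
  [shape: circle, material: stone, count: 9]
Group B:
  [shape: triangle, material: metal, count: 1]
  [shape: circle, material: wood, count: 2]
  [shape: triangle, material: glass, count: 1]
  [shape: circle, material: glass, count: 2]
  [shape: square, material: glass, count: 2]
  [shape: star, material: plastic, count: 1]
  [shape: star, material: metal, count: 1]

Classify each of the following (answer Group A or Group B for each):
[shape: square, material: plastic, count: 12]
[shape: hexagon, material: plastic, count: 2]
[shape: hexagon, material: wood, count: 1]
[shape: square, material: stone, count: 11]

Group A, Group B, Group B, Group A

The rule appears to be: count ≥ 9.
[shape: square, material: plastic, count: 12]: count = 12, matches → Group A.
[shape: hexagon, material: plastic, count: 2]: count = 2, fails the rule → Group B.
[shape: hexagon, material: wood, count: 1]: count = 1, fails the rule → Group B.
[shape: square, material: stone, count: 11]: count = 11, matches → Group A.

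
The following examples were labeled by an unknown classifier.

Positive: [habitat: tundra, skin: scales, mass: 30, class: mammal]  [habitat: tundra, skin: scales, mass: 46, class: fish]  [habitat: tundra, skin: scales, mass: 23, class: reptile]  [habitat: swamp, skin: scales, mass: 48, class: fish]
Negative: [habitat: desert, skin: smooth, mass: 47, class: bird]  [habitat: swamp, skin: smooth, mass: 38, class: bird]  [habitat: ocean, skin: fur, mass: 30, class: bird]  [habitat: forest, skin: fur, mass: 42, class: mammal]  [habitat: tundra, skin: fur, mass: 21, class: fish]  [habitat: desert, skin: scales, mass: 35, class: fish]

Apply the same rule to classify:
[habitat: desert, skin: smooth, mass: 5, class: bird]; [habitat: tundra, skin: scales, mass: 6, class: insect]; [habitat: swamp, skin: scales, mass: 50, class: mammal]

Negative, Positive, Positive

The rule appears to be: skin is scales AND mass ≠ 35.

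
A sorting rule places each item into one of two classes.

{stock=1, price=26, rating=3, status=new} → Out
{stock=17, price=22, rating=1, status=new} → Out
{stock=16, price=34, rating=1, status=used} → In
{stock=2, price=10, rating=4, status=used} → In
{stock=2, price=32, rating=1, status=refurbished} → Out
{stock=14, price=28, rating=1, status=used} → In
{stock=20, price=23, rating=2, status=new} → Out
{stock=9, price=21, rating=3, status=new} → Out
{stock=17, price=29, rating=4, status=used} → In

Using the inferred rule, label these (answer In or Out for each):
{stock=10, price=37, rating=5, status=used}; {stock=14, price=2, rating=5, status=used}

In, In

Every 'In' example satisfies: status is used. None of the 'Out' examples do.
{stock=10, price=37, rating=5, status=used} — status is used, hence In.
{stock=14, price=2, rating=5, status=used} — status is used, hence In.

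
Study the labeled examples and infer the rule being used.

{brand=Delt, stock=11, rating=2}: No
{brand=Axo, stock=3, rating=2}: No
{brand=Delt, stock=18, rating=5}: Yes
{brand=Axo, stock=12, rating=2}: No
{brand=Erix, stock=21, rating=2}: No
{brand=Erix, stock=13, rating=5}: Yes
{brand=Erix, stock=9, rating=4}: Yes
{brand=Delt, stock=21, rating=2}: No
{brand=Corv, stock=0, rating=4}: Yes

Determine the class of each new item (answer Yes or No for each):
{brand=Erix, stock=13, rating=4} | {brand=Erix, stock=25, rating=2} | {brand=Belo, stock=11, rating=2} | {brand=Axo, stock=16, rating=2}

Yes, No, No, No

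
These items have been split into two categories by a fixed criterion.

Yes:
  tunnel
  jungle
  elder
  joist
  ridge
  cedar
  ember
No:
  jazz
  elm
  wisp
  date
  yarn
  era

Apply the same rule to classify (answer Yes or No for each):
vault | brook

Rule: length ≥ 5. This holds for each 'Yes' example and fails for each 'No' one.
Yes: vault, since length 5. Yes: brook, since length 5.

Yes, Yes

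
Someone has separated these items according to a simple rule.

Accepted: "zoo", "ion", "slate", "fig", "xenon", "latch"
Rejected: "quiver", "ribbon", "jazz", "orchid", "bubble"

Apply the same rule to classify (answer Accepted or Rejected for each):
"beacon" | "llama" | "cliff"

Rejected, Accepted, Accepted

The pattern is that an item is 'Accepted' exactly when: odd length.
"beacon" — length 6, hence Rejected.
"llama" — length 5, hence Accepted.
"cliff" — length 5, hence Accepted.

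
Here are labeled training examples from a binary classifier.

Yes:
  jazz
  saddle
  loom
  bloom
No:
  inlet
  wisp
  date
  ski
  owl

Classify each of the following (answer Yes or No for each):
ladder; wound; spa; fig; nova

Yes, No, No, No, No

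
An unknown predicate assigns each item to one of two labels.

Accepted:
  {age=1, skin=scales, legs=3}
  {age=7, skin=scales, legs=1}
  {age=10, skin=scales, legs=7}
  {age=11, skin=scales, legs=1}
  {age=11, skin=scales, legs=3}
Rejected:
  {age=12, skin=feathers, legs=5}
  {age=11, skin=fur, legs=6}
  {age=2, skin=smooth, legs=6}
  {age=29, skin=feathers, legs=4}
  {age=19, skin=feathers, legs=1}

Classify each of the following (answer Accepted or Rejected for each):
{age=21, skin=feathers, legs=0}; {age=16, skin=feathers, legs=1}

All 'Accepted' examples share one property — skin is scales — and every 'Rejected' example lacks it.

Rejected, Rejected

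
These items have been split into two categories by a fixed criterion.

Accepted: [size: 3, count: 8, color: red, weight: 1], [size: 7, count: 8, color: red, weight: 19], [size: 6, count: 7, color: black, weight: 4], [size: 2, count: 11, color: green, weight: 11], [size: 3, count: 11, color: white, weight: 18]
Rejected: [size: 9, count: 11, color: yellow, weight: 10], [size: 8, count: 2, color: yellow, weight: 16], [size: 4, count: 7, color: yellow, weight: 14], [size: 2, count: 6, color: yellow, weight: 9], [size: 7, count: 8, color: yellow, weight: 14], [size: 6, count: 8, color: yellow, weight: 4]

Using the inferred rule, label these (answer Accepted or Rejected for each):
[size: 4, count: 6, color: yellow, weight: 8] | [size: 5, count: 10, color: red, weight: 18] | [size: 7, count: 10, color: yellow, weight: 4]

Rule: color is not yellow. This holds for each 'Accepted' example and fails for each 'Rejected' one.
[size: 4, count: 6, color: yellow, weight: 8]: color is yellow, fails this test → Rejected. [size: 5, count: 10, color: red, weight: 18]: color is red, meets the rule → Accepted. [size: 7, count: 10, color: yellow, weight: 4]: color is yellow, fails this test → Rejected.

Rejected, Accepted, Rejected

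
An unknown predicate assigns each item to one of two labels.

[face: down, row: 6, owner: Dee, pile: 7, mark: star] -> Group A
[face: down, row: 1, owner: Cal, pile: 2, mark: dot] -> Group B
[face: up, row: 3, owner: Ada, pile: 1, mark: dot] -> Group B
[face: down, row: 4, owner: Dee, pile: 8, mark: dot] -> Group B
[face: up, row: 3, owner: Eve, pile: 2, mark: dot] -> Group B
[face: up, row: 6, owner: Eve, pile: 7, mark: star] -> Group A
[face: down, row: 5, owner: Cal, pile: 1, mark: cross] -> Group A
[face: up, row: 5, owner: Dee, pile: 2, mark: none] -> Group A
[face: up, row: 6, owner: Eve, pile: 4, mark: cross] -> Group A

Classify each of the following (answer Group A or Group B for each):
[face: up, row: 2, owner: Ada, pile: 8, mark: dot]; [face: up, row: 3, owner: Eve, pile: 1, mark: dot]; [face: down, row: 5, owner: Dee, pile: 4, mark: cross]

The rule appears to be: row ≥ 5.
[face: up, row: 2, owner: Ada, pile: 8, mark: dot] → row = 2 → Group B. [face: up, row: 3, owner: Eve, pile: 1, mark: dot] → row = 3 → Group B. [face: down, row: 5, owner: Dee, pile: 4, mark: cross] → row = 5 → Group A.

Group B, Group B, Group A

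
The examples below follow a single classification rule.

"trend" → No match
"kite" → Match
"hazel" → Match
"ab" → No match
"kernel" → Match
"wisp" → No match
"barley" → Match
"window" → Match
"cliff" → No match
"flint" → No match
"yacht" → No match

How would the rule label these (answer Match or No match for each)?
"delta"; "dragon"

Match, Match

All 'Match' examples share one property — has ≥ 2 vowels — and every 'No match' example lacks it.
"delta": 2 vowels, checks out → Match. "dragon": 2 vowels, checks out → Match.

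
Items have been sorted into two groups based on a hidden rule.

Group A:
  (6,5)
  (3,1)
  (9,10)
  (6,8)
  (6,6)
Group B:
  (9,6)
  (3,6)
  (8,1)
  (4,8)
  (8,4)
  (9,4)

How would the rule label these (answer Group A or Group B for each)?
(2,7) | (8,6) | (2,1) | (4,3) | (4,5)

Group B, Group A, Group A, Group A, Group A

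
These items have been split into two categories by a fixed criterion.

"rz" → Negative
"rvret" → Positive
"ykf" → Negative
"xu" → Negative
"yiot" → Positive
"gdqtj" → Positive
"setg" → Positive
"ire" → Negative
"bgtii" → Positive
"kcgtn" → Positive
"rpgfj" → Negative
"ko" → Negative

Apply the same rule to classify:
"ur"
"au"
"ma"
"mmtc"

Negative, Negative, Negative, Positive

The pattern is that an item is 'Positive' exactly when: contains 't'.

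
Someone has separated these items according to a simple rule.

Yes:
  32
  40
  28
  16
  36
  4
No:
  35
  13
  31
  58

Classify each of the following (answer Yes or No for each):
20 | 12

Yes, Yes

The classifier is using: multiple of 4.
20: Yes (20 = 4·5). 12: Yes (12 = 4·3).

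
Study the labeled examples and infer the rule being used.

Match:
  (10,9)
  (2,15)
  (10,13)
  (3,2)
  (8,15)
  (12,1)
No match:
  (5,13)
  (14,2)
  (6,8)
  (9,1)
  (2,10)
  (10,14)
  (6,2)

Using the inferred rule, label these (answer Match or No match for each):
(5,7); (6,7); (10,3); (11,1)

No match, Match, Match, No match

The simplest hypothesis consistent with all the labels is: sum is odd.
(5,7): No match (5+7 = 12). (6,7): Match (6+7 = 13). (10,3): Match (10+3 = 13). (11,1): No match (11+1 = 12).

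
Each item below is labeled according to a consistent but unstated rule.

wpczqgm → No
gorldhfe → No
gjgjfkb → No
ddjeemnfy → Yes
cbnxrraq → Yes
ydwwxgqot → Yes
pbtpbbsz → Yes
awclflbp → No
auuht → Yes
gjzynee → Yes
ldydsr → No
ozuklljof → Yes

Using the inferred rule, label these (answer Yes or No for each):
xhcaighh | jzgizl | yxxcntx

Yes, No, Yes

The common property of the 'Yes' items is: has a double letter. No 'No' item has it.
Yes: xhcaighh, since 'hh' doubled.
No: jzgizl, since no doubled letter.
Yes: yxxcntx, since 'xx' doubled.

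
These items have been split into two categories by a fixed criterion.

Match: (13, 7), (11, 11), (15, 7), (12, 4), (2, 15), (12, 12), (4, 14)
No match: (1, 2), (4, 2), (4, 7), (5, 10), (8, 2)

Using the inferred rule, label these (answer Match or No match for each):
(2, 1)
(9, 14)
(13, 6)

No match, Match, Match

Every 'Match' example satisfies: sum ≥ 16. None of the 'No match' examples do.
(2, 1): No match (2+1 = 3).
(9, 14): Match (9+14 = 23).
(13, 6): Match (13+6 = 19).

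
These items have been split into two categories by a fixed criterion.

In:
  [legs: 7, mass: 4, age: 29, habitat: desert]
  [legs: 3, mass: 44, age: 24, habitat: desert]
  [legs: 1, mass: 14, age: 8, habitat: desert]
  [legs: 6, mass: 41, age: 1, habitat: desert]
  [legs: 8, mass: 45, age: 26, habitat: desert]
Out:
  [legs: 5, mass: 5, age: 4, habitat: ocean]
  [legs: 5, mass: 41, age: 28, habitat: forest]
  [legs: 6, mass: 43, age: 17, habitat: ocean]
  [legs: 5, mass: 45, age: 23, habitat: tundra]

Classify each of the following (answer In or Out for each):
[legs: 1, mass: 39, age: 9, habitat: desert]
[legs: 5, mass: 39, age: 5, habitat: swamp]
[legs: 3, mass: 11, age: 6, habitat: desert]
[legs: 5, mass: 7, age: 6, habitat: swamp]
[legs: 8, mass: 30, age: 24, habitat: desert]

In, Out, In, Out, In

The rule appears to be: habitat is desert.
[legs: 1, mass: 39, age: 9, habitat: desert] — habitat is desert, hence In.
[legs: 5, mass: 39, age: 5, habitat: swamp] — habitat is swamp, hence Out.
[legs: 3, mass: 11, age: 6, habitat: desert] — habitat is desert, hence In.
[legs: 5, mass: 7, age: 6, habitat: swamp] — habitat is swamp, hence Out.
[legs: 8, mass: 30, age: 24, habitat: desert] — habitat is desert, hence In.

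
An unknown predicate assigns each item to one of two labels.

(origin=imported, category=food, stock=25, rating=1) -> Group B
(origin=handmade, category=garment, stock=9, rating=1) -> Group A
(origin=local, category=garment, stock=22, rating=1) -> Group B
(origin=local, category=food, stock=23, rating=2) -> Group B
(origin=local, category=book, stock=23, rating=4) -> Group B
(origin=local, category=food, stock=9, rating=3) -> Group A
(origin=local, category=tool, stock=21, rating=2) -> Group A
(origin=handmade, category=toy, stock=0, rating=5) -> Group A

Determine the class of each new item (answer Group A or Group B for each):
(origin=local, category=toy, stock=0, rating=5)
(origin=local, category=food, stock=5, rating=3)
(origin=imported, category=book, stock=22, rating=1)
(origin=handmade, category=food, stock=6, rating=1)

The common property of the 'Group A' items is: stock ≤ 21. No 'Group B' item has it.
(origin=local, category=toy, stock=0, rating=5): stock = 0, passes → Group A.
(origin=local, category=food, stock=5, rating=3): stock = 5, passes → Group A.
(origin=imported, category=book, stock=22, rating=1): stock = 22, does not satisfy this → Group B.
(origin=handmade, category=food, stock=6, rating=1): stock = 6, passes → Group A.

Group A, Group A, Group B, Group A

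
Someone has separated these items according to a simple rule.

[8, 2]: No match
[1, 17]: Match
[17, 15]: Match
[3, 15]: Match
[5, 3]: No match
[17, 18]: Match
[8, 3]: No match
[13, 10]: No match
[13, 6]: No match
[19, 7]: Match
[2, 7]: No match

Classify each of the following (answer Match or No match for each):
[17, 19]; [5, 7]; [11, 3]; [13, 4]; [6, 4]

Match, No match, No match, No match, No match

All 'Match' examples share one property — max ≥ 15 — and every 'No match' example lacks it.
[17, 19] → max 19 → Match. [5, 7] → max 7 → No match. [11, 3] → max 11 → No match. [13, 4] → max 13 → No match. [6, 4] → max 6 → No match.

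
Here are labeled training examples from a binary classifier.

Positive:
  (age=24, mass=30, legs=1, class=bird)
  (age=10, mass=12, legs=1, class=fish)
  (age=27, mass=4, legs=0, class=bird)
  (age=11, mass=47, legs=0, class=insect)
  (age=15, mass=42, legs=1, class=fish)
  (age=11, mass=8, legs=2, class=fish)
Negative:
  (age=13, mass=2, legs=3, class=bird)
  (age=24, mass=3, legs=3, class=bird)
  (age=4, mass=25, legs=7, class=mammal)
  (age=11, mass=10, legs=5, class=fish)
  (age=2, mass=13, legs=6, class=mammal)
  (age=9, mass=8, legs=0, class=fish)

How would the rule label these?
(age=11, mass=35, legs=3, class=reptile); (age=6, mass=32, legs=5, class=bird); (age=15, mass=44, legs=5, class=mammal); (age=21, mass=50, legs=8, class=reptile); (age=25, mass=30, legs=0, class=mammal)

Negative, Negative, Negative, Negative, Positive

Every 'Positive' example satisfies: age ≥ 10 AND legs ≤ 2. None of the 'Negative' examples do.
(age=11, mass=35, legs=3, class=reptile) → age = 11, legs = 3 → Negative.
(age=6, mass=32, legs=5, class=bird) → age = 6, legs = 5 → Negative.
(age=15, mass=44, legs=5, class=mammal) → age = 15, legs = 5 → Negative.
(age=21, mass=50, legs=8, class=reptile) → age = 21, legs = 8 → Negative.
(age=25, mass=30, legs=0, class=mammal) → age = 25, legs = 0 → Positive.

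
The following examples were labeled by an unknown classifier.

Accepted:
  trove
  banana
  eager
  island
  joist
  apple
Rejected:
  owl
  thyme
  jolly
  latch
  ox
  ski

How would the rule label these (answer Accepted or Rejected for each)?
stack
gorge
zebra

Every 'Accepted' example satisfies: has ≥ 2 vowels. None of the 'Rejected' examples do.
stack → 1 vowel → Rejected. gorge → 2 vowels → Accepted. zebra → 2 vowels → Accepted.

Rejected, Accepted, Accepted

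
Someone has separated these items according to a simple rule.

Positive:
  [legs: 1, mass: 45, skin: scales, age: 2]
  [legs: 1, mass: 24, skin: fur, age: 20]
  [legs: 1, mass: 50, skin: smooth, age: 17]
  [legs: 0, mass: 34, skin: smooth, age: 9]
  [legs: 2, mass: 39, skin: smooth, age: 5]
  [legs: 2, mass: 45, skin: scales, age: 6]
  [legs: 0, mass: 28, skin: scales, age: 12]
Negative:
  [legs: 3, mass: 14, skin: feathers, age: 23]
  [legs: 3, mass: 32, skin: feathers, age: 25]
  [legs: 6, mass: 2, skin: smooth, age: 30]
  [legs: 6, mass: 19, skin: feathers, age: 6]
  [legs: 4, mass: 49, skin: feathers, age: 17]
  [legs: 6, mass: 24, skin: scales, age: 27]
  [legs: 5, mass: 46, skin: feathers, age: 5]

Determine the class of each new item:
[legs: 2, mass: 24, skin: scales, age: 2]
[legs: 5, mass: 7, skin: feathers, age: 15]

All 'Positive' examples share one property — legs ≤ 2 — and every 'Negative' example lacks it.
[legs: 2, mass: 24, skin: scales, age: 2] — legs = 2, hence Positive.
[legs: 5, mass: 7, skin: feathers, age: 15] — legs = 5, hence Negative.

Positive, Negative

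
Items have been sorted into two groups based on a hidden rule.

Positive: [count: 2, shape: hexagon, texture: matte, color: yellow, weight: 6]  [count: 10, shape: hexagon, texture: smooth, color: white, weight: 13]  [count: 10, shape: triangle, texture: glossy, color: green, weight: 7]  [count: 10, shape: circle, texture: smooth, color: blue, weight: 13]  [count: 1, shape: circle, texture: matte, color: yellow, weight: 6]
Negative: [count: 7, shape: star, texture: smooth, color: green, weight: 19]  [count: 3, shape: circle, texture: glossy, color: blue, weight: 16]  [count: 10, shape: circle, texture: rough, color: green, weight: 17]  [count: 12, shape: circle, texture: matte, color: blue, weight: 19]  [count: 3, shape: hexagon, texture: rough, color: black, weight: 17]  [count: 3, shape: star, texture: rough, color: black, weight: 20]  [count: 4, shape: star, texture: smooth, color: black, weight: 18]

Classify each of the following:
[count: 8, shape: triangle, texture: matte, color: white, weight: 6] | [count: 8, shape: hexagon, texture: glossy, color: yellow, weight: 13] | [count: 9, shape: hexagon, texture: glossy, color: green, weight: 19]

Positive, Positive, Negative

One predicate separates the groups cleanly: weight ≤ 13.
[count: 8, shape: triangle, texture: matte, color: white, weight: 6]: weight = 6, matches → Positive.
[count: 8, shape: hexagon, texture: glossy, color: yellow, weight: 13]: weight = 13, matches → Positive.
[count: 9, shape: hexagon, texture: glossy, color: green, weight: 19]: weight = 19, doesn't match → Negative.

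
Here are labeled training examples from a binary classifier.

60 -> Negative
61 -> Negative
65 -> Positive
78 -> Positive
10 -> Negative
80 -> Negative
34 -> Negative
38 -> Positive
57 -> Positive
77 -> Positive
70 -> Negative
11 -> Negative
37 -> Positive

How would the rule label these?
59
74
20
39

Positive, Positive, Negative, Positive

Rule: digit sum ≥ 9. This holds for each 'Positive' example and fails for each 'Negative' one.
59: digit sum 5+9 = 14, meets the rule → Positive. 74: digit sum 7+4 = 11, meets the rule → Positive. 20: digit sum 2+0 = 2, lacks this property → Negative. 39: digit sum 3+9 = 12, meets the rule → Positive.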